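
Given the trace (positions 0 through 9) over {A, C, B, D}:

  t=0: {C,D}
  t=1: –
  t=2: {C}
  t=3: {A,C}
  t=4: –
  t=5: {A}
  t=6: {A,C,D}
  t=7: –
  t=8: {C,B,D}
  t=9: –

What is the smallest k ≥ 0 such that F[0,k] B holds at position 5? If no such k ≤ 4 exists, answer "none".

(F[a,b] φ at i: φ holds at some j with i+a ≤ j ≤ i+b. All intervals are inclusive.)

Scan j = 5,6,… for B:
  j=5: fails
  j=6: fails
  j=7: fails
  j=8: holds
First hit at j=8, so smallest k = 8-5 = 3.

3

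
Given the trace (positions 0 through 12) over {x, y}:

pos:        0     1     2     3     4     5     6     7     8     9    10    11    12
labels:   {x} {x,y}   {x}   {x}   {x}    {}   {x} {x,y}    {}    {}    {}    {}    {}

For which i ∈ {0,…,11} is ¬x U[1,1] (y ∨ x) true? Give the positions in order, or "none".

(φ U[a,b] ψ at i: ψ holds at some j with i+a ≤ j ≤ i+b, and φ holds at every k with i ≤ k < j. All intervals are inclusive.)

5

Evaluate at each i in [0,11]:
  i=0: ✗ (lhs fails at k=0 before rhs at j=1)
  i=1: ✗ (lhs fails at k=1 before rhs at j=2)
  i=2: ✗ (lhs fails at k=2 before rhs at j=3)
  i=3: ✗ (lhs fails at k=3 before rhs at j=4)
  i=4: ✗ (no rhs in [5,5])
  i=5: ✓ (rhs at j=6; lhs holds on [5,5])
  i=6: ✗ (lhs fails at k=6 before rhs at j=7)
  i=7: ✗ (no rhs in [8,8])
  i=8: ✗ (no rhs in [9,9])
  i=9: ✗ (no rhs in [10,10])
  i=10: ✗ (no rhs in [11,11])
  i=11: ✗ (no rhs in [12,12])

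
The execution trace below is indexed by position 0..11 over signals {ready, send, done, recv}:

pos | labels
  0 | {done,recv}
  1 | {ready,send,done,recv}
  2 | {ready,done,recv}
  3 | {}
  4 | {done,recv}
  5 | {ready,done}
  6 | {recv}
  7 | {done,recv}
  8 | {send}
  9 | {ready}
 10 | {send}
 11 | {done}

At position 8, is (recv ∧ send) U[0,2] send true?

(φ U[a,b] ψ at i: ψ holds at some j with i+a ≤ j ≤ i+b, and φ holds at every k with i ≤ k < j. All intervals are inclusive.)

Need some j in [8,10] with send, and (recv ∧ send) at every k in [8,j-1].
  j=8: send holds; no prefix to check → satisfied.

Holds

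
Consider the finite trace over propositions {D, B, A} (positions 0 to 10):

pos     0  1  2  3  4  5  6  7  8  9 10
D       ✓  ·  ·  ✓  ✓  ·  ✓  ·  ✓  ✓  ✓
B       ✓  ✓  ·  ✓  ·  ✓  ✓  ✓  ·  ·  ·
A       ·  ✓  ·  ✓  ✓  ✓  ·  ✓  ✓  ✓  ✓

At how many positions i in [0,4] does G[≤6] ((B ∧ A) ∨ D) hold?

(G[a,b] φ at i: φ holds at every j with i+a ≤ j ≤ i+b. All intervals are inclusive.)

2

Evaluate at each i in [0,4]:
  i=0: ✗ (fails at j=2)
  i=1: ✗ (fails at j=2)
  i=2: ✗ (fails at j=2)
  i=3: ✓ (all of [3,9])
  i=4: ✓ (all of [4,10])
Positions where it holds: {3, 4} → 2.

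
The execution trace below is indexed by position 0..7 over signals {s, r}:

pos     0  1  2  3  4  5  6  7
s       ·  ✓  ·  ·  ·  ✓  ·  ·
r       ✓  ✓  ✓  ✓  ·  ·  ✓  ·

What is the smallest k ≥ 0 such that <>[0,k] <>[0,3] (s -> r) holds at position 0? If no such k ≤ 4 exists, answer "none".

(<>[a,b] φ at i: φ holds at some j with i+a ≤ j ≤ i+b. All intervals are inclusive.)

0

Scan j = 0,1,… for <>[0,3] (s -> r):
  j=0: holds
First hit at j=0, so smallest k = 0-0 = 0.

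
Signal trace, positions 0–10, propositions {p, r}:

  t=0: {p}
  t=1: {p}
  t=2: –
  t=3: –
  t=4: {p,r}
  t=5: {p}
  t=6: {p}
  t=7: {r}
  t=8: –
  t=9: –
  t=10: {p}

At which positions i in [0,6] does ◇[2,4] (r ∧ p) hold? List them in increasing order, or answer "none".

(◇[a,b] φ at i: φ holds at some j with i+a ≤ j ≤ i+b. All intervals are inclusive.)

Evaluate at each i in [0,6]:
  i=0: ✓ (witness j=4)
  i=1: ✓ (witness j=4)
  i=2: ✓ (witness j=4)
  i=3: ✗ (none in [5,7])
  i=4: ✗ (none in [6,8])
  i=5: ✗ (none in [7,9])
  i=6: ✗ (none in [8,10])

0, 1, 2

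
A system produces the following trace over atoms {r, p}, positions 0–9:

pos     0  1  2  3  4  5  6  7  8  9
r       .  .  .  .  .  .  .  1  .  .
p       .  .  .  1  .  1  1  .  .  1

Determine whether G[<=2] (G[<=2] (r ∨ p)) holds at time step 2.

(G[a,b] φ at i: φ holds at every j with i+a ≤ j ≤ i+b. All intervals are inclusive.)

No

Check G[<=2] (r ∨ p) at every j in [2,4]:
  j=2: fails at 2
  j=3: fails at 4
  j=4: fails at 4
Fails at j=2 → formula fails.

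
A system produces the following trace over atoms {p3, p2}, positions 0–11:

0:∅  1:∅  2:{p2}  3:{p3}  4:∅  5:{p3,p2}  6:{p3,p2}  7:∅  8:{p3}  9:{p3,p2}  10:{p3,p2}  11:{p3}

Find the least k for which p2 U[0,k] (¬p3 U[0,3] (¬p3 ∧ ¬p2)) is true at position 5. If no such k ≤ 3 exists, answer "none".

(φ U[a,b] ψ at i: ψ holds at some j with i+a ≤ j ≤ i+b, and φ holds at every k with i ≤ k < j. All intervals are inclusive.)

2

Need earliest j ≥ 5 with (¬p3 U[0,3] (¬p3 ∧ ¬p2)), and p2 at every k in [5,j-1].
  j=5: rhs fails.
  j=6: rhs fails.
  j=7: rhs holds; lhs holds on [5,6]. k = 2.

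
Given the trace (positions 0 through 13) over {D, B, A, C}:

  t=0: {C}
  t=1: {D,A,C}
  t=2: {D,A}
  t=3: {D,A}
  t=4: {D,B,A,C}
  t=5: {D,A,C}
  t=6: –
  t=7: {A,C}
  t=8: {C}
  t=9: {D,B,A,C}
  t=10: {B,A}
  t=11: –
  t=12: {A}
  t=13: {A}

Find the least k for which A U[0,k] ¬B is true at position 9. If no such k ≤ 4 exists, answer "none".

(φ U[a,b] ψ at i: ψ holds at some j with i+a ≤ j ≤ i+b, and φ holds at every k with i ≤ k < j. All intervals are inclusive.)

2

Need earliest j ≥ 9 with ¬B, and A at every k in [9,j-1].
  j=9: rhs fails.
  j=10: rhs fails.
  j=11: rhs holds; lhs holds on [9,10]. k = 2.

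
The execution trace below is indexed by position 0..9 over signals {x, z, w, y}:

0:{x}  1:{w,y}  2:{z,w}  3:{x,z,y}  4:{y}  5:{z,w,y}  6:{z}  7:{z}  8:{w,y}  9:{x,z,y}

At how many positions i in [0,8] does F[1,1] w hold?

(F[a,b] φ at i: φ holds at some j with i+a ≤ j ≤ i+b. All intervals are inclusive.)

Evaluate at each i in [0,8]:
  i=0: ✓ (witness j=1)
  i=1: ✓ (witness j=2)
  i=2: ✗ (none in [3,3])
  i=3: ✗ (none in [4,4])
  i=4: ✓ (witness j=5)
  i=5: ✗ (none in [6,6])
  i=6: ✗ (none in [7,7])
  i=7: ✓ (witness j=8)
  i=8: ✗ (none in [9,9])
Positions where it holds: {0, 1, 4, 7} → 4.

4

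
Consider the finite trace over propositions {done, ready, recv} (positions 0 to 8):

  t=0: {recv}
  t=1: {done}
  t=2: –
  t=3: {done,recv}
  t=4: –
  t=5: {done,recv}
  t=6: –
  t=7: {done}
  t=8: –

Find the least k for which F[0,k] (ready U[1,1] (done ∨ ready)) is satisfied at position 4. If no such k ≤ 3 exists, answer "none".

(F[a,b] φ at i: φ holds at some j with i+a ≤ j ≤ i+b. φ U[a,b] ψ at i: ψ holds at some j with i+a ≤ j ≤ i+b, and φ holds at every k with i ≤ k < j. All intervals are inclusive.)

Scan j = 4,5,… for (ready U[1,1] (done ∨ ready)):
  j=4: fails
  j=5: fails
  j=6: fails
  j=7: fails
No j in [4,7] satisfies it → none.

none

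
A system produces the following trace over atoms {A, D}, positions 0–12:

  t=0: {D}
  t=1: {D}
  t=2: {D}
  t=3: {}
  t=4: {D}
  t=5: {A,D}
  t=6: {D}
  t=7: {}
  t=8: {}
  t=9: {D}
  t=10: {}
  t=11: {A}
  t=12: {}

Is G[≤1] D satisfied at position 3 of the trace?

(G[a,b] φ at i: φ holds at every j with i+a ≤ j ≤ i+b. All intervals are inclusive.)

Check D at every j in [3,4]:
  j=3: false
  j=4: true
Fails at j=3 → formula fails.

False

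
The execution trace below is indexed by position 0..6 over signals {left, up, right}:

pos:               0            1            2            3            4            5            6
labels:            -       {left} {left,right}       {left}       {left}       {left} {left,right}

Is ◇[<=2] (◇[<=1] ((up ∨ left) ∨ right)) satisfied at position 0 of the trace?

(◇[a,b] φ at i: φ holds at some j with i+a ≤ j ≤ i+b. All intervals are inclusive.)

True

Check ◇[<=1] ((up ∨ left) ∨ right) at each j in [0,2]:
  j=0: holds (witness at 1)
  j=1: holds (witness at 1)
  j=2: holds (witness at 2)
Found at j=0 → formula holds.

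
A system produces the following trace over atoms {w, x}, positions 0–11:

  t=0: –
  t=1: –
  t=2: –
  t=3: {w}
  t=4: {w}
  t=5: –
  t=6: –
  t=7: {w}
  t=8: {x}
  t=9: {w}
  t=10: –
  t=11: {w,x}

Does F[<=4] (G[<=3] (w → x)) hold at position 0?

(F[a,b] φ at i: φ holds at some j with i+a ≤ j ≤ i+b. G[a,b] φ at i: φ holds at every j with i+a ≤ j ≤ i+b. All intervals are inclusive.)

Check G[<=3] (w → x) at each j in [0,4]:
  j=0: fails at 3
  j=1: fails at 3
  j=2: fails at 3
  j=3: fails at 3
  j=4: fails at 4
No position in the window satisfies it → formula fails.

Does not hold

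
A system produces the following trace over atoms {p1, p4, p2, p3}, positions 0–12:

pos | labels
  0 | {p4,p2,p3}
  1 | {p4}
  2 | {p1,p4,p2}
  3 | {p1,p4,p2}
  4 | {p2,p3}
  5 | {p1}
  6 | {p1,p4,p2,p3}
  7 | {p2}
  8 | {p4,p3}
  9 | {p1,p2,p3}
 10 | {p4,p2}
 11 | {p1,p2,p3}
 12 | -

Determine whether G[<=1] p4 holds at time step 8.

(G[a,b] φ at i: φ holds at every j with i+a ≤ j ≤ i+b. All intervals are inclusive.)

False

Check p4 at every j in [8,9]:
  j=8: true
  j=9: false
Fails at j=9 → formula fails.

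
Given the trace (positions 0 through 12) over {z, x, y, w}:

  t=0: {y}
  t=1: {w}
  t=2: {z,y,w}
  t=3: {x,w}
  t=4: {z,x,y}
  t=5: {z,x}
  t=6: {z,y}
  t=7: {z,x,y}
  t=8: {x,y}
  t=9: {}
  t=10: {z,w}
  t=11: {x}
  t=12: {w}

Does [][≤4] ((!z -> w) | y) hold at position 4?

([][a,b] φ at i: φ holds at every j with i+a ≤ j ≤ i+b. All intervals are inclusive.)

True

Check ((!z -> w) | y) at every j in [4,8]:
  j=4: true
  j=5: true
  j=6: true
  j=7: true
  j=8: true
All positions satisfy it → formula holds.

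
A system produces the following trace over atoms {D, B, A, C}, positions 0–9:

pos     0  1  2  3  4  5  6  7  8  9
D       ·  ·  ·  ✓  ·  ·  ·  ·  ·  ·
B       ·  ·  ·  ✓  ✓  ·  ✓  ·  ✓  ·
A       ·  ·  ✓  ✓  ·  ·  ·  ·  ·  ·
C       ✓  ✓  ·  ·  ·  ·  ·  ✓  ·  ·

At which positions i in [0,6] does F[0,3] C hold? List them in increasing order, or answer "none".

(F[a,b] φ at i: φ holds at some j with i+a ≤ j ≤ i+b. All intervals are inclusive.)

0, 1, 4, 5, 6

Evaluate at each i in [0,6]:
  i=0: ✓ (witness j=0)
  i=1: ✓ (witness j=1)
  i=2: ✗ (none in [2,5])
  i=3: ✗ (none in [3,6])
  i=4: ✓ (witness j=7)
  i=5: ✓ (witness j=7)
  i=6: ✓ (witness j=7)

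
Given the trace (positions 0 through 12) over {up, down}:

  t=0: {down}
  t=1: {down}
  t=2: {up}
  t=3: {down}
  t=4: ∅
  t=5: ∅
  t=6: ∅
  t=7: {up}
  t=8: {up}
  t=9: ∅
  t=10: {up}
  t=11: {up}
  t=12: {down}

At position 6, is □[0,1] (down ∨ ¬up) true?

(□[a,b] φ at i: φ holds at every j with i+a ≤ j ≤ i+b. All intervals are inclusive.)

Check (down ∨ ¬up) at every j in [6,7]:
  j=6: true
  j=7: false
Fails at j=7 → formula fails.

Does not hold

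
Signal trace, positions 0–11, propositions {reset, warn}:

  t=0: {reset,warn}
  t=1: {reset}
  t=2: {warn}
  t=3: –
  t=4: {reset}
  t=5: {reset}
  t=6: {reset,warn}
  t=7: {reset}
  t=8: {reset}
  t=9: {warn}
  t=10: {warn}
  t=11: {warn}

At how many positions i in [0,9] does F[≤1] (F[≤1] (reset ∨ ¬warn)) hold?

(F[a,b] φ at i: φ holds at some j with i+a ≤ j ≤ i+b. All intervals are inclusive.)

Evaluate at each i in [0,9]:
  i=0: ✓ (witness j=0)
  i=1: ✓ (witness j=1)
  i=2: ✓ (witness j=2)
  i=3: ✓ (witness j=3)
  i=4: ✓ (witness j=4)
  i=5: ✓ (witness j=5)
  i=6: ✓ (witness j=6)
  i=7: ✓ (witness j=7)
  i=8: ✓ (witness j=8)
  i=9: ✗ (none in [9,10])
Positions where it holds: {0, 1, 2, 3, 4, 5, 6, 7, 8} → 9.

9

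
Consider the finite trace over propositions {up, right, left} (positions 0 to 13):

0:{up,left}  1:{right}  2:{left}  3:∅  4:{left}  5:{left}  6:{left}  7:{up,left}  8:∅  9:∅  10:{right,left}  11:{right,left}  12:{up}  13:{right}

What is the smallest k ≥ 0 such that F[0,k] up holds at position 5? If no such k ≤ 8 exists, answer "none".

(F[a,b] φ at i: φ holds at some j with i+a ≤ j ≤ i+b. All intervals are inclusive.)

2

Scan j = 5,6,… for up:
  j=5: fails
  j=6: fails
  j=7: holds
First hit at j=7, so smallest k = 7-5 = 2.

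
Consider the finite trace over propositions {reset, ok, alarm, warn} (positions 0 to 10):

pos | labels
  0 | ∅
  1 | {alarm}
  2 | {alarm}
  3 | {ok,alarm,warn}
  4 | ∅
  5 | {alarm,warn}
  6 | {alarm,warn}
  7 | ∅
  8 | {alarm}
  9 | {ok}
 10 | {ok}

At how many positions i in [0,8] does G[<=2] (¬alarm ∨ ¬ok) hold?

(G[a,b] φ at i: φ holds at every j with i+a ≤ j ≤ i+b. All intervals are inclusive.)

Evaluate at each i in [0,8]:
  i=0: ✓ (all of [0,2])
  i=1: ✗ (fails at j=3)
  i=2: ✗ (fails at j=3)
  i=3: ✗ (fails at j=3)
  i=4: ✓ (all of [4,6])
  i=5: ✓ (all of [5,7])
  i=6: ✓ (all of [6,8])
  i=7: ✓ (all of [7,9])
  i=8: ✓ (all of [8,10])
Positions where it holds: {0, 4, 5, 6, 7, 8} → 6.

6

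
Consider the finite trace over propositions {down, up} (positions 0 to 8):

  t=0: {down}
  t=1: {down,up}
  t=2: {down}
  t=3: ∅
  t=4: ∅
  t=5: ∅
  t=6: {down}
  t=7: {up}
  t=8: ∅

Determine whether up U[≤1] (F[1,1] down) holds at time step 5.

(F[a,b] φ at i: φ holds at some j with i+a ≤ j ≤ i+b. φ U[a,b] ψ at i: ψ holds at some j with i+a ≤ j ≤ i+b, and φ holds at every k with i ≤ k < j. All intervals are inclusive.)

Need some j in [5,6] with F[1,1] down, and up at every k in [5,j-1].
  j=5: F[1,1] down holds; no prefix to check → satisfied.

Yes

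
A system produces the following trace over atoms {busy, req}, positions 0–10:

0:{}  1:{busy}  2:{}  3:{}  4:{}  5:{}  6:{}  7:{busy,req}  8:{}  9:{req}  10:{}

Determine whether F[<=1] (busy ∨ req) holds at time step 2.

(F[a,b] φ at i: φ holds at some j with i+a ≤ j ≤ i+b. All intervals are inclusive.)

Check (busy ∨ req) at each j in [2,3]:
  j=2: false
  j=3: false
No position in the window satisfies it → formula fails.

Does not hold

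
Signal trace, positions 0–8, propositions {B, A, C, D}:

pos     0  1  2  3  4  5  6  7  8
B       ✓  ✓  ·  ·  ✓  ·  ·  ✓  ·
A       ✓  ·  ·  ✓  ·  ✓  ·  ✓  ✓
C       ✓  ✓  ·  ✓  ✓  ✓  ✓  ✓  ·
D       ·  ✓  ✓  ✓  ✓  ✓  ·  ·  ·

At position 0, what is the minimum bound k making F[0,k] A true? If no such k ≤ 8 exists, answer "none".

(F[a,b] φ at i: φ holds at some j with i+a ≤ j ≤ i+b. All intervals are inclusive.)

0

Scan j = 0,1,… for A:
  j=0: holds
First hit at j=0, so smallest k = 0-0 = 0.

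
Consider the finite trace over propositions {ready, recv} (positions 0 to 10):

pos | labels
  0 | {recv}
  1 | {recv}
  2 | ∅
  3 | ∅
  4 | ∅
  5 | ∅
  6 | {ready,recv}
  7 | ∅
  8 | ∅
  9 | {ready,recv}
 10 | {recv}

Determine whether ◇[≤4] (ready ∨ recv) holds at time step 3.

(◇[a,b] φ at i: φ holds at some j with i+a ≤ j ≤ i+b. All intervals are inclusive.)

True

Check (ready ∨ recv) at each j in [3,7]:
  j=3: false
  j=4: false
  j=5: false
  j=6: true
  j=7: false
Found at j=6 → formula holds.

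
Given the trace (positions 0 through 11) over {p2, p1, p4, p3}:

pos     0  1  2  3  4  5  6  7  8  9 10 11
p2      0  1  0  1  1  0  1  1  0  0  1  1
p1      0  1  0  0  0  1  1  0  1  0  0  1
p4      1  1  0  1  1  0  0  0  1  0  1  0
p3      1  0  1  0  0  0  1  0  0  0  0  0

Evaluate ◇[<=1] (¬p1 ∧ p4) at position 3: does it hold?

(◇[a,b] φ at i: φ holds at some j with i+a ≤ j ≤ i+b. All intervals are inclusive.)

True

Check (¬p1 ∧ p4) at each j in [3,4]:
  j=3: true
  j=4: true
Found at j=3 → formula holds.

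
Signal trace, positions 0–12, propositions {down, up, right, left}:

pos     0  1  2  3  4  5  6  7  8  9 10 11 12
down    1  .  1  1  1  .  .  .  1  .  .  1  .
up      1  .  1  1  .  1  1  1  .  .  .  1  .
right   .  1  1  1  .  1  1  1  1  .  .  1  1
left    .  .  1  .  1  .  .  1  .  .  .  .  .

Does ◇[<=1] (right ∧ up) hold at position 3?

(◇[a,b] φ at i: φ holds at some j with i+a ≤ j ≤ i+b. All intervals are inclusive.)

True

Check (right ∧ up) at each j in [3,4]:
  j=3: true
  j=4: false
Found at j=3 → formula holds.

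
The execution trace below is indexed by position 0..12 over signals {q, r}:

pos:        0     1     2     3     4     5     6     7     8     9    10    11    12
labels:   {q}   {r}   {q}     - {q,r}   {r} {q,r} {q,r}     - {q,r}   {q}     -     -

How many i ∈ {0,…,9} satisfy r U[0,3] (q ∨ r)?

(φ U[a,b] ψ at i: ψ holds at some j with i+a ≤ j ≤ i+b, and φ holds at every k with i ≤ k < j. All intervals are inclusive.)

8

Evaluate at each i in [0,9]:
  i=0: ✓ (rhs at j=0)
  i=1: ✓ (rhs at j=1)
  i=2: ✓ (rhs at j=2)
  i=3: ✗ (lhs fails at k=3 before rhs at j=4)
  i=4: ✓ (rhs at j=4)
  i=5: ✓ (rhs at j=5)
  i=6: ✓ (rhs at j=6)
  i=7: ✓ (rhs at j=7)
  i=8: ✗ (lhs fails at k=8 before rhs at j=9)
  i=9: ✓ (rhs at j=9)
Positions where it holds: {0, 1, 2, 4, 5, 6, 7, 9} → 8.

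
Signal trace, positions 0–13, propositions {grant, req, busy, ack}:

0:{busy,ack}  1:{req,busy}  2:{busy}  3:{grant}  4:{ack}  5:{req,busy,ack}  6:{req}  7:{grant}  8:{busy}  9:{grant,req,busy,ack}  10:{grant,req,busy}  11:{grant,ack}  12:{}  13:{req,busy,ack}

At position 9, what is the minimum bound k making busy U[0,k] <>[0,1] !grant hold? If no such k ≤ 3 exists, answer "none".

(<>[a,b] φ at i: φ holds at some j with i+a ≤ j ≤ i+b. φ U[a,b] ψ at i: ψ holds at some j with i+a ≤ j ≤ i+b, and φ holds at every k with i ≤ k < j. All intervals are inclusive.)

Need earliest j ≥ 9 with <>[0,1] !grant, and busy at every k in [9,j-1].
  j=9: rhs fails.
  j=10: rhs fails.
  j=11: rhs holds; lhs holds on [9,10]. k = 2.

2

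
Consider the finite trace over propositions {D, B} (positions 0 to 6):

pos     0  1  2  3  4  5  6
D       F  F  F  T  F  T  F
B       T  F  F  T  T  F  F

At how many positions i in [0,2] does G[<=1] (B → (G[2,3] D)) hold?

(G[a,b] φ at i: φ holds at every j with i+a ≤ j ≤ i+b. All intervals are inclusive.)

Evaluate at each i in [0,2]:
  i=0: ✗ (fails at j=0)
  i=1: ✓ (all of [1,2])
  i=2: ✗ (fails at j=3)
Positions where it holds: {1} → 1.

1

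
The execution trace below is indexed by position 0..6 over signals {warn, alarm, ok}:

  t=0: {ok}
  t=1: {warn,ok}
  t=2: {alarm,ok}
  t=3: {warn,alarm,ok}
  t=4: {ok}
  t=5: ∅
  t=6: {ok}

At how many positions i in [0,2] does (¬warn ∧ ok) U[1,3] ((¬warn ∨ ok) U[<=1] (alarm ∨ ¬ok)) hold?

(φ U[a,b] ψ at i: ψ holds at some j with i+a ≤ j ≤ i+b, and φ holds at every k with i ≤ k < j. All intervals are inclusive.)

2

Evaluate at each i in [0,2]:
  i=0: ✓ (rhs at j=1; lhs holds on [0,0])
  i=1: ✗ (lhs fails at k=1 before rhs at j=2)
  i=2: ✓ (rhs at j=3; lhs holds on [2,2])
Positions where it holds: {0, 2} → 2.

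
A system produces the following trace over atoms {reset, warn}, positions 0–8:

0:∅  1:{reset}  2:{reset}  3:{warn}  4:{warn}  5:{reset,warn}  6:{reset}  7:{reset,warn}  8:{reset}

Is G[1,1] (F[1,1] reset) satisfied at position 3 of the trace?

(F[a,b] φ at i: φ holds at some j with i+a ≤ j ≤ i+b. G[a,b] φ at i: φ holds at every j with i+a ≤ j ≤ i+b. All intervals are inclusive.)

Check F[1,1] reset at every j in [4,4]:
  j=4: holds (witness at 5)
All positions satisfy it → formula holds.

Holds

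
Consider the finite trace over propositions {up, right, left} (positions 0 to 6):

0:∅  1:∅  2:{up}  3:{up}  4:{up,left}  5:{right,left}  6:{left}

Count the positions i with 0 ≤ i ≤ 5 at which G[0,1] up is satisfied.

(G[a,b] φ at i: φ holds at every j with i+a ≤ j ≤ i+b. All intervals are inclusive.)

2

Evaluate at each i in [0,5]:
  i=0: ✗ (fails at j=0)
  i=1: ✗ (fails at j=1)
  i=2: ✓ (all of [2,3])
  i=3: ✓ (all of [3,4])
  i=4: ✗ (fails at j=5)
  i=5: ✗ (fails at j=5)
Positions where it holds: {2, 3} → 2.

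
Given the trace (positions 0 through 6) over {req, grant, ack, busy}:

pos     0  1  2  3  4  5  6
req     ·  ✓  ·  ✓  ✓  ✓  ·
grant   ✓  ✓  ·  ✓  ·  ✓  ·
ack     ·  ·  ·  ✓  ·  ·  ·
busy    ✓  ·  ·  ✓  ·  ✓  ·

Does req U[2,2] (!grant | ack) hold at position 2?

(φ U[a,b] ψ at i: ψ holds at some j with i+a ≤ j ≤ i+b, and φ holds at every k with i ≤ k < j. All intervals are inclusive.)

False

Need some j in [4,4] with (!grant | ack), and req at every k in [2,j-1].
  j=4: (!grant | ack) holds, but req fails at k=2 → not this j.
No j in the window works → until fails.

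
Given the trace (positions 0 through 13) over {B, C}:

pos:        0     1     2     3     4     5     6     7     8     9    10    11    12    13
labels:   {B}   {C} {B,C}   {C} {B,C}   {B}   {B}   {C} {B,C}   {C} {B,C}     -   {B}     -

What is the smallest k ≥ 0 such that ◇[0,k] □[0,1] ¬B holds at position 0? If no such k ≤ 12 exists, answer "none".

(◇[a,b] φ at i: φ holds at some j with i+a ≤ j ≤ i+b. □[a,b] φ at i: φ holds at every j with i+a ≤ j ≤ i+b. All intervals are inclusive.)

none

Scan j = 0,1,… for □[0,1] ¬B:
  j=0: fails
  j=1: fails
  j=2: fails
  j=3: fails
  j=4: fails
  j=5: fails
  j=6: fails
  j=7: fails
  j=8: fails
  j=9: fails
  j=10: fails
  j=11: fails
  j=12: fails
No j in [0,12] satisfies it → none.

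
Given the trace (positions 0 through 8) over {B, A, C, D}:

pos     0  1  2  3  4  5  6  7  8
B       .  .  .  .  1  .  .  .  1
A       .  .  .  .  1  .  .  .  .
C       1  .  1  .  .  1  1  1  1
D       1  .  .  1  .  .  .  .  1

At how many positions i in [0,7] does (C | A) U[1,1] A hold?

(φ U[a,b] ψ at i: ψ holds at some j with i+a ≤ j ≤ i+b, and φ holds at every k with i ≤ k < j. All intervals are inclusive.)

0

Evaluate at each i in [0,7]:
  i=0: ✗ (no rhs in [1,1])
  i=1: ✗ (no rhs in [2,2])
  i=2: ✗ (no rhs in [3,3])
  i=3: ✗ (lhs fails at k=3 before rhs at j=4)
  i=4: ✗ (no rhs in [5,5])
  i=5: ✗ (no rhs in [6,6])
  i=6: ✗ (no rhs in [7,7])
  i=7: ✗ (no rhs in [8,8])
Positions where it holds: {} → 0.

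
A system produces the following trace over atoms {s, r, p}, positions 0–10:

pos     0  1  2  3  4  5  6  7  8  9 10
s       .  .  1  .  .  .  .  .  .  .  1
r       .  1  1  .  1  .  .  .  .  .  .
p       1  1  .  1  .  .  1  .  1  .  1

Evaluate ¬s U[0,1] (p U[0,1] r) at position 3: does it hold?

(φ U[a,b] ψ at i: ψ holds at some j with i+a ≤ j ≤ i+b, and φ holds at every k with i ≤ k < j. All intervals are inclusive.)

Holds

Need some j in [3,4] with (p U[0,1] r), and ¬s at every k in [3,j-1].
  j=3: (p U[0,1] r) holds; no prefix to check → satisfied.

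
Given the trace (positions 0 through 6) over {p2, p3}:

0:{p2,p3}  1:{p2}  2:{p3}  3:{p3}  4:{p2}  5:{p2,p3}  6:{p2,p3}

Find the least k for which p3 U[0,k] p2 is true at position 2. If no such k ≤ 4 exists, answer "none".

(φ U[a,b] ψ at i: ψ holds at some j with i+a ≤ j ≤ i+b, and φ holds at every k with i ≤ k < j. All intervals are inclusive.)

Need earliest j ≥ 2 with p2, and p3 at every k in [2,j-1].
  j=2: rhs fails.
  j=3: rhs fails.
  j=4: rhs holds; lhs holds on [2,3]. k = 2.

2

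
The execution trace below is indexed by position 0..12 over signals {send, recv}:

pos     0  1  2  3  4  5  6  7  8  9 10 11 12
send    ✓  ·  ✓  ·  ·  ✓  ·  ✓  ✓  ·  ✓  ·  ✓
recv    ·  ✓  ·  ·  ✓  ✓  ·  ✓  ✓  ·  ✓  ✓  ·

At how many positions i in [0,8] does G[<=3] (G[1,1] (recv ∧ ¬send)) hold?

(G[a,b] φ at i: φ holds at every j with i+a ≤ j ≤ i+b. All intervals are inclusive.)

Evaluate at each i in [0,8]:
  i=0: ✗ (fails at j=1)
  i=1: ✗ (fails at j=1)
  i=2: ✗ (fails at j=2)
  i=3: ✗ (fails at j=4)
  i=4: ✗ (fails at j=4)
  i=5: ✗ (fails at j=5)
  i=6: ✗ (fails at j=6)
  i=7: ✗ (fails at j=7)
  i=8: ✗ (fails at j=8)
Positions where it holds: {} → 0.

0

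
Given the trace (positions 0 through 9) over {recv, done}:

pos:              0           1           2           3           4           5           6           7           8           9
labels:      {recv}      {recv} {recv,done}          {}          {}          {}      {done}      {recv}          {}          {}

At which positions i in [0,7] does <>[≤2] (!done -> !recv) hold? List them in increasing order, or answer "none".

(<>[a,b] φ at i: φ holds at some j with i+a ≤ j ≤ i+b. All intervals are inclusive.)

Evaluate at each i in [0,7]:
  i=0: ✓ (witness j=2)
  i=1: ✓ (witness j=2)
  i=2: ✓ (witness j=2)
  i=3: ✓ (witness j=3)
  i=4: ✓ (witness j=4)
  i=5: ✓ (witness j=5)
  i=6: ✓ (witness j=6)
  i=7: ✓ (witness j=8)

0, 1, 2, 3, 4, 5, 6, 7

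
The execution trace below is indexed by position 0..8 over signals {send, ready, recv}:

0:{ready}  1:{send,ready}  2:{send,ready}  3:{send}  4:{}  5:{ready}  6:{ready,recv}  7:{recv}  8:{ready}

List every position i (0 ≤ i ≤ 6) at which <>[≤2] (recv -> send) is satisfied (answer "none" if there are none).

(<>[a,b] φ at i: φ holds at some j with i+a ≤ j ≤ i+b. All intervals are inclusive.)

Evaluate at each i in [0,6]:
  i=0: ✓ (witness j=0)
  i=1: ✓ (witness j=1)
  i=2: ✓ (witness j=2)
  i=3: ✓ (witness j=3)
  i=4: ✓ (witness j=4)
  i=5: ✓ (witness j=5)
  i=6: ✓ (witness j=8)

0, 1, 2, 3, 4, 5, 6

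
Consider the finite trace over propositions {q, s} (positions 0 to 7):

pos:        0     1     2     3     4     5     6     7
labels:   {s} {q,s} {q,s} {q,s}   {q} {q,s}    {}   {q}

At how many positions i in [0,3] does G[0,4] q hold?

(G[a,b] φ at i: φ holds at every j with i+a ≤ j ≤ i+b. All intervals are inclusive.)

Evaluate at each i in [0,3]:
  i=0: ✗ (fails at j=0)
  i=1: ✓ (all of [1,5])
  i=2: ✗ (fails at j=6)
  i=3: ✗ (fails at j=6)
Positions where it holds: {1} → 1.

1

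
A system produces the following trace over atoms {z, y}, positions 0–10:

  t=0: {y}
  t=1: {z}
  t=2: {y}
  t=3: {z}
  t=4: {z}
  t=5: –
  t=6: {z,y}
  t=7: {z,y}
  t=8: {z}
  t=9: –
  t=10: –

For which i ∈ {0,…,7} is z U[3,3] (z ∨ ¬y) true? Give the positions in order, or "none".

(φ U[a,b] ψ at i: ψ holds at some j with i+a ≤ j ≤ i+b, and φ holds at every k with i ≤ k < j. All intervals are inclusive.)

Evaluate at each i in [0,7]:
  i=0: ✗ (lhs fails at k=0 before rhs at j=3)
  i=1: ✗ (lhs fails at k=2 before rhs at j=4)
  i=2: ✗ (lhs fails at k=2 before rhs at j=5)
  i=3: ✗ (lhs fails at k=5 before rhs at j=6)
  i=4: ✗ (lhs fails at k=5 before rhs at j=7)
  i=5: ✗ (lhs fails at k=5 before rhs at j=8)
  i=6: ✓ (rhs at j=9; lhs holds on [6,8])
  i=7: ✗ (lhs fails at k=9 before rhs at j=10)

6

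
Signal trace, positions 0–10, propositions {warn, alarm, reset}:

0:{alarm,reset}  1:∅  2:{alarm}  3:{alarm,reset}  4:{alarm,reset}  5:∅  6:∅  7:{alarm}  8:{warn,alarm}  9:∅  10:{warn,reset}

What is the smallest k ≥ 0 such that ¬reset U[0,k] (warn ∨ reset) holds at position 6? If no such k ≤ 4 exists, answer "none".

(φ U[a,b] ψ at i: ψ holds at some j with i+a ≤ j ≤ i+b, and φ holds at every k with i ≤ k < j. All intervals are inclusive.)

2

Need earliest j ≥ 6 with (warn ∨ reset), and ¬reset at every k in [6,j-1].
  j=6: rhs fails.
  j=7: rhs fails.
  j=8: rhs holds; lhs holds on [6,7]. k = 2.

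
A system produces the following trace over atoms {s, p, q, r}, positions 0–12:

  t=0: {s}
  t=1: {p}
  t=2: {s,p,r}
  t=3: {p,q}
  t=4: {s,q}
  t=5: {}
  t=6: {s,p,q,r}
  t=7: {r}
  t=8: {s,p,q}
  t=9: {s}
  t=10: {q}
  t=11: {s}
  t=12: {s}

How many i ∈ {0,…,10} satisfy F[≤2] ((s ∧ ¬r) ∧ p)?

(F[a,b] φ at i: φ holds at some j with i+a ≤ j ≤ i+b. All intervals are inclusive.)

Evaluate at each i in [0,10]:
  i=0: ✗ (none in [0,2])
  i=1: ✗ (none in [1,3])
  i=2: ✗ (none in [2,4])
  i=3: ✗ (none in [3,5])
  i=4: ✗ (none in [4,6])
  i=5: ✗ (none in [5,7])
  i=6: ✓ (witness j=8)
  i=7: ✓ (witness j=8)
  i=8: ✓ (witness j=8)
  i=9: ✗ (none in [9,11])
  i=10: ✗ (none in [10,12])
Positions where it holds: {6, 7, 8} → 3.

3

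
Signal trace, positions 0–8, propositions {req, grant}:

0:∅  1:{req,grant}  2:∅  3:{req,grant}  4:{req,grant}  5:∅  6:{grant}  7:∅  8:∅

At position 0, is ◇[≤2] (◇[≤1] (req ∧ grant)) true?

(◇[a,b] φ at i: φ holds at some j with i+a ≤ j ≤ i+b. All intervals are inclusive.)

Holds

Check ◇[≤1] (req ∧ grant) at each j in [0,2]:
  j=0: holds (witness at 1)
  j=1: holds (witness at 1)
  j=2: holds (witness at 3)
Found at j=0 → formula holds.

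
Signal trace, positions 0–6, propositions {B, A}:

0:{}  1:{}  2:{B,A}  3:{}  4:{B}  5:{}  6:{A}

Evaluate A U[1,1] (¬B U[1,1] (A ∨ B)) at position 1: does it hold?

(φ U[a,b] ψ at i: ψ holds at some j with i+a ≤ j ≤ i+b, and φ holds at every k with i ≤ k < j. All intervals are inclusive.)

No

Need some j in [2,2] with (¬B U[1,1] (A ∨ B)), and A at every k in [1,j-1].
  j=2: (¬B U[1,1] (A ∨ B)) — fails.
No j in the window works → until fails.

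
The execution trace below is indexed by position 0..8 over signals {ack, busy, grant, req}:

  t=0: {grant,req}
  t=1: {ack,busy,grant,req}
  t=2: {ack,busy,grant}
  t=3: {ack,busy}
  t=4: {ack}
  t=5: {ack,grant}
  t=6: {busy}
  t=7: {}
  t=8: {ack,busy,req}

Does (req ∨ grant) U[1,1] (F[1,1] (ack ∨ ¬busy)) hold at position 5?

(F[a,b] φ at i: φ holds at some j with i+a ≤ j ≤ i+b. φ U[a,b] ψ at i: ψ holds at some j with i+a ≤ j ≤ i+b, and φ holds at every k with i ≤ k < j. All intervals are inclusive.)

Need some j in [6,6] with F[1,1] (ack ∨ ¬busy), and (req ∨ grant) at every k in [5,j-1].
  j=6: F[1,1] (ack ∨ ¬busy) holds; (req ∨ grant) holds at every k in [5,5] → satisfied.

True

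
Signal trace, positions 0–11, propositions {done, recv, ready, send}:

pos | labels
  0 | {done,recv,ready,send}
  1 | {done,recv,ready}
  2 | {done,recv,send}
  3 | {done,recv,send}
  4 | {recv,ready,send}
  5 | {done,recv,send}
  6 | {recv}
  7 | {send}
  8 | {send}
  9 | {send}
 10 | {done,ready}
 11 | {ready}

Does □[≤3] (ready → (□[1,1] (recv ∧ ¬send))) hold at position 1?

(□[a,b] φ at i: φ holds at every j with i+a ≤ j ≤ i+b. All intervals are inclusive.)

Check (ready → (□[1,1] (recv ∧ ¬send))) at every j in [1,4]:
  j=1: antecedent true; consequent fails at 2 → ✗
  j=2: antecedent false → ✓
  j=3: antecedent false → ✓
  j=4: antecedent true; consequent fails at 5 → ✗
Fails at j=1 → formula fails.

No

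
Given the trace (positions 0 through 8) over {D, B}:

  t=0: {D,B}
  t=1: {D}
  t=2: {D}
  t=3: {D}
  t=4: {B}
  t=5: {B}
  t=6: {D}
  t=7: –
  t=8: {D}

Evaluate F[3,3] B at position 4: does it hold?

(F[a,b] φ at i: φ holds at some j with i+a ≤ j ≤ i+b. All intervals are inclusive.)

Check B at each j in [7,7]:
  j=7: false
No position in the window satisfies it → formula fails.

Does not hold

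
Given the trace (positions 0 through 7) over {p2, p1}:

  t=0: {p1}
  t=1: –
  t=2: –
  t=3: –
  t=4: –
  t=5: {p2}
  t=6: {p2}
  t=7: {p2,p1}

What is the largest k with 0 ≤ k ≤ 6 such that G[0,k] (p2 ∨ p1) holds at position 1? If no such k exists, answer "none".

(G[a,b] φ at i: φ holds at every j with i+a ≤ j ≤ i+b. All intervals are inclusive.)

(p2 ∨ p1) must hold from j=1 onward; find where it first fails.
  j=1: fails → no k works.

none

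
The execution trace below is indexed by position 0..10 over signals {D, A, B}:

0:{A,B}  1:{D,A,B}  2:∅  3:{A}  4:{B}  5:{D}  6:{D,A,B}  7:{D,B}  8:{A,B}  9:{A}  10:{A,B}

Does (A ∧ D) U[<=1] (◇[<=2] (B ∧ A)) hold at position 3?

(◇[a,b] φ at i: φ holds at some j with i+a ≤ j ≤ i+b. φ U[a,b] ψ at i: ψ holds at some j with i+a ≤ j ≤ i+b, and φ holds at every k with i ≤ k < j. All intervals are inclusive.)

False

Need some j in [3,4] with ◇[<=2] (B ∧ A), and (A ∧ D) at every k in [3,j-1].
  j=3: ◇[<=2] (B ∧ A) — fails (none in [3,5]).
  j=4: ◇[<=2] (B ∧ A) holds, but (A ∧ D) fails at k=3 → not this j.
No j in the window works → until fails.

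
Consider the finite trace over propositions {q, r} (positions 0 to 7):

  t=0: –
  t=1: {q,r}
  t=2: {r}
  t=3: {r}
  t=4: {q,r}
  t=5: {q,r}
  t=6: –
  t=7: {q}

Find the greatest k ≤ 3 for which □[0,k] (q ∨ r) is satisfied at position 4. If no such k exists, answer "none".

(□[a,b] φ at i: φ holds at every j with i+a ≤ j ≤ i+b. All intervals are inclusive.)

(q ∨ r) must hold from j=4 onward; find where it first fails.
  j=4: holds
  j=5: holds
  j=6: fails
Holds on [4,5], so largest k = 1.

1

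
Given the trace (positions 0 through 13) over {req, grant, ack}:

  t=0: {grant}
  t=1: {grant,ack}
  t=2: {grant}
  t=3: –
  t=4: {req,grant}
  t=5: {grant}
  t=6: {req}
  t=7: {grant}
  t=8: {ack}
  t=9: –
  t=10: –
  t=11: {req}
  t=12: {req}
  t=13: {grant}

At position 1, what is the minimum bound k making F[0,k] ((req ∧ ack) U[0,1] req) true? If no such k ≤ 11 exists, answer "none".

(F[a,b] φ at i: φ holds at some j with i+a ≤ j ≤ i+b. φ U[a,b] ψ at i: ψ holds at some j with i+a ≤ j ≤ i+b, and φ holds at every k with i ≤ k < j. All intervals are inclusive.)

3

Scan j = 1,2,… for ((req ∧ ack) U[0,1] req):
  j=1: fails
  j=2: fails
  j=3: fails
  j=4: holds
First hit at j=4, so smallest k = 4-1 = 3.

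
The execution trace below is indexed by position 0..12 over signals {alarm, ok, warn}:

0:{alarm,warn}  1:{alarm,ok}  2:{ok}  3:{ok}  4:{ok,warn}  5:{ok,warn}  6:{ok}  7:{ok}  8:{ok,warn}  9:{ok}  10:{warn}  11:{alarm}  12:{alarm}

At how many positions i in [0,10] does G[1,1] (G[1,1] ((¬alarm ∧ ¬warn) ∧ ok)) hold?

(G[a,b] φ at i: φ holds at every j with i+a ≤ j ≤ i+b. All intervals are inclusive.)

5

Evaluate at each i in [0,10]:
  i=0: ✓ (all of [1,1])
  i=1: ✓ (all of [2,2])
  i=2: ✗ (fails at j=3)
  i=3: ✗ (fails at j=4)
  i=4: ✓ (all of [5,5])
  i=5: ✓ (all of [6,6])
  i=6: ✗ (fails at j=7)
  i=7: ✓ (all of [8,8])
  i=8: ✗ (fails at j=9)
  i=9: ✗ (fails at j=10)
  i=10: ✗ (fails at j=11)
Positions where it holds: {0, 1, 4, 5, 7} → 5.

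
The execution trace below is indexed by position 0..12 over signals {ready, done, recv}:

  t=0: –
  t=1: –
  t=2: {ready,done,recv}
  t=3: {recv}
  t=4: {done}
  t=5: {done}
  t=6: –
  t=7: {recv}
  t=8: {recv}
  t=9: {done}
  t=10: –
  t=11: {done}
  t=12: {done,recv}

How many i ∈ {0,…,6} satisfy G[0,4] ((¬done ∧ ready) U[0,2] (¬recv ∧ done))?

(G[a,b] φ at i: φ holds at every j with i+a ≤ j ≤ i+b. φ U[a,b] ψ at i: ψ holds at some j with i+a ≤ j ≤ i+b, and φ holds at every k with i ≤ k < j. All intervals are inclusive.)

0

Evaluate at each i in [0,6]:
  i=0: ✗ (fails at j=0)
  i=1: ✗ (fails at j=1)
  i=2: ✗ (fails at j=2)
  i=3: ✗ (fails at j=3)
  i=4: ✗ (fails at j=6)
  i=5: ✗ (fails at j=6)
  i=6: ✗ (fails at j=6)
Positions where it holds: {} → 0.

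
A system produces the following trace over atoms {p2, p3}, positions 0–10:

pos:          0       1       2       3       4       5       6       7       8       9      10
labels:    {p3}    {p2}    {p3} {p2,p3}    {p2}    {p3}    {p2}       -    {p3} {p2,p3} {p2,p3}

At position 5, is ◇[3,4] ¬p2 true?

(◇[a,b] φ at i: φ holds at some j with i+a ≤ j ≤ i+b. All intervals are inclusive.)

Check ¬p2 at each j in [8,9]:
  j=8: true
  j=9: false
Found at j=8 → formula holds.

True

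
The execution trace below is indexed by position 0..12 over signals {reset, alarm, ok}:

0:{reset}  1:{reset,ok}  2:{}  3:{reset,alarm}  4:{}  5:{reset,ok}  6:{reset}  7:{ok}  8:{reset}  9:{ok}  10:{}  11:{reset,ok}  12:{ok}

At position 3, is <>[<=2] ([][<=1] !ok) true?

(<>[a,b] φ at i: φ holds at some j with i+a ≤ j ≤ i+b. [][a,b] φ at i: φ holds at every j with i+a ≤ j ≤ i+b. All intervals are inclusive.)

Holds

Check [][<=1] !ok at each j in [3,5]:
  j=3: holds on [3,4]
  j=4: fails at 5
  j=5: fails at 5
Found at j=3 → formula holds.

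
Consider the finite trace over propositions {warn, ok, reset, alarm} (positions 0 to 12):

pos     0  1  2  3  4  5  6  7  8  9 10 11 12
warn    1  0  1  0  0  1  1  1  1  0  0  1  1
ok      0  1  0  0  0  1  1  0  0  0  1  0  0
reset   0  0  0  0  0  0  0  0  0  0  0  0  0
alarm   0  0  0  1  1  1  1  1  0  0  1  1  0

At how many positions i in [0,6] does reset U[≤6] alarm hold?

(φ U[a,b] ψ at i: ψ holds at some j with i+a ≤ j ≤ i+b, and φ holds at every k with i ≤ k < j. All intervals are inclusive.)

Evaluate at each i in [0,6]:
  i=0: ✗ (lhs fails at k=0 before rhs at j=3)
  i=1: ✗ (lhs fails at k=1 before rhs at j=3)
  i=2: ✗ (lhs fails at k=2 before rhs at j=3)
  i=3: ✓ (rhs at j=3)
  i=4: ✓ (rhs at j=4)
  i=5: ✓ (rhs at j=5)
  i=6: ✓ (rhs at j=6)
Positions where it holds: {3, 4, 5, 6} → 4.

4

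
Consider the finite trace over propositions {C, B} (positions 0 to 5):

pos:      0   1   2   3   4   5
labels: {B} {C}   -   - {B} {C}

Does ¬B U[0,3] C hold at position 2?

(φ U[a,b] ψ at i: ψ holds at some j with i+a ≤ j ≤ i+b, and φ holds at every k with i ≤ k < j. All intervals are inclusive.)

No

Need some j in [2,5] with C, and ¬B at every k in [2,j-1].
  j=2: C false.
  j=3: C false.
  j=4: C false.
  j=5: C holds, but ¬B fails at k=4 → not this j.
No j in the window works → until fails.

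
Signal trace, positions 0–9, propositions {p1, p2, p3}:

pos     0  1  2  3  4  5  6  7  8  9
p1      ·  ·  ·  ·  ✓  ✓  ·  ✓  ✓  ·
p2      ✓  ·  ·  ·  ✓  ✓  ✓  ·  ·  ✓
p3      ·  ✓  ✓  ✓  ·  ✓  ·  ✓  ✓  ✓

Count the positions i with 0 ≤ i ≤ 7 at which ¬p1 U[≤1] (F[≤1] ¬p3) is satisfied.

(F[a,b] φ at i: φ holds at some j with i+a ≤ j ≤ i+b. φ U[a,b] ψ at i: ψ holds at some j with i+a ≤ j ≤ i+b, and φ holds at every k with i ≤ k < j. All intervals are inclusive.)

6

Evaluate at each i in [0,7]:
  i=0: ✓ (rhs at j=0)
  i=1: ✗ (no rhs in [1,2])
  i=2: ✓ (rhs at j=3; lhs holds on [2,2])
  i=3: ✓ (rhs at j=3)
  i=4: ✓ (rhs at j=4)
  i=5: ✓ (rhs at j=5)
  i=6: ✓ (rhs at j=6)
  i=7: ✗ (no rhs in [7,8])
Positions where it holds: {0, 2, 3, 4, 5, 6} → 6.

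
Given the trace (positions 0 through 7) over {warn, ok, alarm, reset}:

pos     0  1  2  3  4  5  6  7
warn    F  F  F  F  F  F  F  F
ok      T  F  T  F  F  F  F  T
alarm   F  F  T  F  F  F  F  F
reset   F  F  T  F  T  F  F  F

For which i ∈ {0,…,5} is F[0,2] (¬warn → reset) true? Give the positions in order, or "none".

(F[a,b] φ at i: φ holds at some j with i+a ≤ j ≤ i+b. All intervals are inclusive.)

0, 1, 2, 3, 4

Evaluate at each i in [0,5]:
  i=0: ✓ (witness j=2)
  i=1: ✓ (witness j=2)
  i=2: ✓ (witness j=2)
  i=3: ✓ (witness j=4)
  i=4: ✓ (witness j=4)
  i=5: ✗ (none in [5,7])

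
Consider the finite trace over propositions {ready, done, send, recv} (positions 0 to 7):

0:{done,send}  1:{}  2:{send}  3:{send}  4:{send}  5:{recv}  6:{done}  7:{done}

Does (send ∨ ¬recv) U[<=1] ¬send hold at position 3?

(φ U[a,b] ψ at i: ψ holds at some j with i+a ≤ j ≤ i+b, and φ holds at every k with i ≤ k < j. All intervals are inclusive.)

No

Need some j in [3,4] with ¬send, and (send ∨ ¬recv) at every k in [3,j-1].
  j=3: ¬send false.
  j=4: ¬send false.
No j in the window works → until fails.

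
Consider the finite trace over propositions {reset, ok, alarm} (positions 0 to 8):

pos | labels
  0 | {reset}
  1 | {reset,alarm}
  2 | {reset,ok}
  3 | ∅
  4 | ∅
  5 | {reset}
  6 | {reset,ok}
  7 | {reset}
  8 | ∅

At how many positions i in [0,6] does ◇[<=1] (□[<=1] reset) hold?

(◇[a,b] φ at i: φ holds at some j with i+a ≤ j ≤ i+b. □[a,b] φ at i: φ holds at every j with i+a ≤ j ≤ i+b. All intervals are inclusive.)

5

Evaluate at each i in [0,6]:
  i=0: ✓ (witness j=0)
  i=1: ✓ (witness j=1)
  i=2: ✗ (none in [2,3])
  i=3: ✗ (none in [3,4])
  i=4: ✓ (witness j=5)
  i=5: ✓ (witness j=5)
  i=6: ✓ (witness j=6)
Positions where it holds: {0, 1, 4, 5, 6} → 5.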